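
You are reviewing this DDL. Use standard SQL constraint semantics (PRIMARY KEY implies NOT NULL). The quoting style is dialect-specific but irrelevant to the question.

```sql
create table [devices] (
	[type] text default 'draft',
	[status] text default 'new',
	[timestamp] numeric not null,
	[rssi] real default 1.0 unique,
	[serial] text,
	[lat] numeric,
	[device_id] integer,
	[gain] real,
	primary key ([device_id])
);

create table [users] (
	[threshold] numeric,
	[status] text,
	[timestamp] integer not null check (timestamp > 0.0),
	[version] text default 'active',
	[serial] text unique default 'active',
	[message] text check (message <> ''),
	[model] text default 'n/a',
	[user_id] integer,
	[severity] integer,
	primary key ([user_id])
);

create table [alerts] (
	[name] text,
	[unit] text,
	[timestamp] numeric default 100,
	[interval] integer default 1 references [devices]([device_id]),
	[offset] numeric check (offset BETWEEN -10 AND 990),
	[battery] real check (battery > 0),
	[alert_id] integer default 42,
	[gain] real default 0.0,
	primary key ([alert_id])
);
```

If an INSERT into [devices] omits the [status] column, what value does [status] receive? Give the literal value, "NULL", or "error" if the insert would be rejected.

status has an explicit DEFAULT 'new'.
When the column is omitted from an INSERT, that default is used.

'new'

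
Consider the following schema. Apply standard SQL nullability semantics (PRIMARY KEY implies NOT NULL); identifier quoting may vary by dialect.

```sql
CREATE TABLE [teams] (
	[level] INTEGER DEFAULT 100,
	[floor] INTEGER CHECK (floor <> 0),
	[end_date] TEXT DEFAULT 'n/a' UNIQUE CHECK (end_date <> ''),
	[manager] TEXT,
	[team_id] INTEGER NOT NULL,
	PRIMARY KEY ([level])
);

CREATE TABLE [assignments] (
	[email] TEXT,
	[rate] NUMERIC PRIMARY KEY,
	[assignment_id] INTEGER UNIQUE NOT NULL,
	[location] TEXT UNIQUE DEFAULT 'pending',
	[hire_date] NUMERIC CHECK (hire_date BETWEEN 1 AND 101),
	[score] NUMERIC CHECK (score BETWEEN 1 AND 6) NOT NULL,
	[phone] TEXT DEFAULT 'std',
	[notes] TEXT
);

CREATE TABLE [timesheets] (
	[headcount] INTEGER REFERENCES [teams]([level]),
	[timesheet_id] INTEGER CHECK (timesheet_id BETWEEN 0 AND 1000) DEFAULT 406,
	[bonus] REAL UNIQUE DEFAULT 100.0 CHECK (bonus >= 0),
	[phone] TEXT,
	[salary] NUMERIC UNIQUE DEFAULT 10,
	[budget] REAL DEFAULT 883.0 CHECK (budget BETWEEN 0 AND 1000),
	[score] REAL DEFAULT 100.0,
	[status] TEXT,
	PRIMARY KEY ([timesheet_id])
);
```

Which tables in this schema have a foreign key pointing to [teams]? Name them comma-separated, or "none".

- timesheets.headcount references teams(level).

timesheets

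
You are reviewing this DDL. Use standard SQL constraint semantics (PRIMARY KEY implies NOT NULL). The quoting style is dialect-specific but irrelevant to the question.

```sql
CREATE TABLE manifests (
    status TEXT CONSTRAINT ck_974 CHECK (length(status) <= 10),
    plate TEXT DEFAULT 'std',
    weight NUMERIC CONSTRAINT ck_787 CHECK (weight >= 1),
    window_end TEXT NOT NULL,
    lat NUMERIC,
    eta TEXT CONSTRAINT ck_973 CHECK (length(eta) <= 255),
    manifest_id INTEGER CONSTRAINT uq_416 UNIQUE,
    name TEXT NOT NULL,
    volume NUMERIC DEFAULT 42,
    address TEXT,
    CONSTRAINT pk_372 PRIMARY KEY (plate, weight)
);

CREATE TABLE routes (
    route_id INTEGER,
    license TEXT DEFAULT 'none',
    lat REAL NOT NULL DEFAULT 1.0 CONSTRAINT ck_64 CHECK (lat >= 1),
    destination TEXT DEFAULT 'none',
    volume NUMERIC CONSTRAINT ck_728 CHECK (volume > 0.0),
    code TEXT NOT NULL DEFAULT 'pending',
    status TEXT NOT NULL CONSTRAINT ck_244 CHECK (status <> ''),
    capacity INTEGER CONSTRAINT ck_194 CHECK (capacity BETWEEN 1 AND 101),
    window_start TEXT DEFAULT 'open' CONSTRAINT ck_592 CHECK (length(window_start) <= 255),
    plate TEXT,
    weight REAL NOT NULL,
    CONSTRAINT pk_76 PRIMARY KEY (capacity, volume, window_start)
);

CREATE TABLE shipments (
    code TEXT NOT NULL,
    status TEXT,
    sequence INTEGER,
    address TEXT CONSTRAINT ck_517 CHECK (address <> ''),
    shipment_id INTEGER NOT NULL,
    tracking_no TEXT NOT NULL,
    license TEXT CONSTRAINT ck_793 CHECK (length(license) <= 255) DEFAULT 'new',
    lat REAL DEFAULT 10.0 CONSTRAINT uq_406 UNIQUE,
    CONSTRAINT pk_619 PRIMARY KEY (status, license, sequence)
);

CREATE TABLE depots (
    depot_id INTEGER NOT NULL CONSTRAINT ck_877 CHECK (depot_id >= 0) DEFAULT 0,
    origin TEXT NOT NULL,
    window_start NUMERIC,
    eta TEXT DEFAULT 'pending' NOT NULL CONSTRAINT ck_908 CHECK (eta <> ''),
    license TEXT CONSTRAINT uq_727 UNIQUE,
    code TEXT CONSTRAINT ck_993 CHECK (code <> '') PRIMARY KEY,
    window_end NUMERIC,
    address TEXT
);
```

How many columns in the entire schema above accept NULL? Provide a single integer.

16

manifests: 6 nullable (status, lat, eta, manifest_id, volume, address — PK (plate, weight) and explicit NOT NULL columns excluded).
routes: 4 nullable (route_id, license, destination, plate — PK (capacity, volume, window_start) and explicit NOT NULL columns excluded).
shipments: 2 nullable (address, lat — PK (status, license, sequence) and explicit NOT NULL columns excluded).
depots: 4 nullable (window_start, license, window_end, address — PK (code) and explicit NOT NULL columns excluded).
Total: 6 + 4 + 2 + 4 = 16.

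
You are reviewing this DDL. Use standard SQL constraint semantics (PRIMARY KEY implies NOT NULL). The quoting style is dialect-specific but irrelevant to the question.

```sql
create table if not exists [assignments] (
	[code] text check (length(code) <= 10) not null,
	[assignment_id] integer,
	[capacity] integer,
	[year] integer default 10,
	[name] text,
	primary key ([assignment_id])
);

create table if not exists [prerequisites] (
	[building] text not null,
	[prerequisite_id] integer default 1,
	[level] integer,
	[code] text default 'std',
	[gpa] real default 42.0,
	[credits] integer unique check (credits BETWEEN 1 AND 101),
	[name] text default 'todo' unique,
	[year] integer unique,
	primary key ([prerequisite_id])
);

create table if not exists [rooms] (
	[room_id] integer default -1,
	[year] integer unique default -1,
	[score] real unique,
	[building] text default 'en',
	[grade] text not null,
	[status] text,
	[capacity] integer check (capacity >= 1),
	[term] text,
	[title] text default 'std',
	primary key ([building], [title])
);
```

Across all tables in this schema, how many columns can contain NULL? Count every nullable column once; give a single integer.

assignments: 3 nullable (capacity, year, name — PK (assignment_id) and explicit NOT NULL columns excluded).
prerequisites: 6 nullable (level, code, gpa, credits, name, year — PK (prerequisite_id) and explicit NOT NULL columns excluded).
rooms: 6 nullable (room_id, year, score, status, capacity, term — PK (building, title) and explicit NOT NULL columns excluded).
Total: 3 + 6 + 6 = 15.

15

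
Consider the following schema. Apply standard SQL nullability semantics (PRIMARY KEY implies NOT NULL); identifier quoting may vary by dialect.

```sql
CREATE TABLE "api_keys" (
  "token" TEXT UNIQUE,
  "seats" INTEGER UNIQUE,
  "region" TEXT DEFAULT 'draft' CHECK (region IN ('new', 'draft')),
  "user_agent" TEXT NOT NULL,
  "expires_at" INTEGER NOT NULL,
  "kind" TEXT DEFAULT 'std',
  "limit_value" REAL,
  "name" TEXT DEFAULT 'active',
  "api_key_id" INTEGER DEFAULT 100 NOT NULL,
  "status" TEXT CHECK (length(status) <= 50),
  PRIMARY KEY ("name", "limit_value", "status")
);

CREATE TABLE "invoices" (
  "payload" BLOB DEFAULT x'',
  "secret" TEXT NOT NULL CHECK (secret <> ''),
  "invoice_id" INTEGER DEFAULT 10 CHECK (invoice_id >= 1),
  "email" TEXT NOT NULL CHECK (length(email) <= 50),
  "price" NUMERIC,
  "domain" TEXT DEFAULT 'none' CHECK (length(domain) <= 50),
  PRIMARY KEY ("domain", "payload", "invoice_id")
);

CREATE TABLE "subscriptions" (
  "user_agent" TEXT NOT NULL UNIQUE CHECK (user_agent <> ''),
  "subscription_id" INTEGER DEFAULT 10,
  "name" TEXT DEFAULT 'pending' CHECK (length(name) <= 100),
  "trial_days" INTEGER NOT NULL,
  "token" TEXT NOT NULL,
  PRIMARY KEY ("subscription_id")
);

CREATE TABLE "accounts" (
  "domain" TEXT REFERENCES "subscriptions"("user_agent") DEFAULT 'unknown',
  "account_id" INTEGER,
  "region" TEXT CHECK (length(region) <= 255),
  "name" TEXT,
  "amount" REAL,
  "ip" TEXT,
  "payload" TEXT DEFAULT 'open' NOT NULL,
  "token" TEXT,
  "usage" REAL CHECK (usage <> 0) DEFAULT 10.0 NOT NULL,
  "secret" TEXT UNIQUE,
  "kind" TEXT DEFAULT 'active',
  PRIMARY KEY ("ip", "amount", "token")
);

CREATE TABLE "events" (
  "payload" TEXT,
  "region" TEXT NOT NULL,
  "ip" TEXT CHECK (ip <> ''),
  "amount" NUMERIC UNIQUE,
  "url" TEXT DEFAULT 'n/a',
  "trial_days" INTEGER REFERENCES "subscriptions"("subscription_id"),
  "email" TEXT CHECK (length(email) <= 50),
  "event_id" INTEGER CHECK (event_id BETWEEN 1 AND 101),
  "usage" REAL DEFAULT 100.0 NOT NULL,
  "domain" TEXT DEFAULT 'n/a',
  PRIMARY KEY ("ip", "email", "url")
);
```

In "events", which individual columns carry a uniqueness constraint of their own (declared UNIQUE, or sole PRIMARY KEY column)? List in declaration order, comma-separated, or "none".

- payload: no UNIQUE or single-column PK constraint.
- region: no UNIQUE or single-column PK constraint.
- ip: part of a composite PRIMARY KEY — only the tuple is unique, not this column on its own.
- amount: declared UNIQUE → unique.
- url: part of a composite PRIMARY KEY — only the tuple is unique, not this column on its own.
- trial_days: no UNIQUE or single-column PK constraint.
- email: part of a composite PRIMARY KEY — only the tuple is unique, not this column on its own.
- event_id: no UNIQUE or single-column PK constraint.
- usage: no UNIQUE or single-column PK constraint.
- domain: no UNIQUE or single-column PK constraint.

amount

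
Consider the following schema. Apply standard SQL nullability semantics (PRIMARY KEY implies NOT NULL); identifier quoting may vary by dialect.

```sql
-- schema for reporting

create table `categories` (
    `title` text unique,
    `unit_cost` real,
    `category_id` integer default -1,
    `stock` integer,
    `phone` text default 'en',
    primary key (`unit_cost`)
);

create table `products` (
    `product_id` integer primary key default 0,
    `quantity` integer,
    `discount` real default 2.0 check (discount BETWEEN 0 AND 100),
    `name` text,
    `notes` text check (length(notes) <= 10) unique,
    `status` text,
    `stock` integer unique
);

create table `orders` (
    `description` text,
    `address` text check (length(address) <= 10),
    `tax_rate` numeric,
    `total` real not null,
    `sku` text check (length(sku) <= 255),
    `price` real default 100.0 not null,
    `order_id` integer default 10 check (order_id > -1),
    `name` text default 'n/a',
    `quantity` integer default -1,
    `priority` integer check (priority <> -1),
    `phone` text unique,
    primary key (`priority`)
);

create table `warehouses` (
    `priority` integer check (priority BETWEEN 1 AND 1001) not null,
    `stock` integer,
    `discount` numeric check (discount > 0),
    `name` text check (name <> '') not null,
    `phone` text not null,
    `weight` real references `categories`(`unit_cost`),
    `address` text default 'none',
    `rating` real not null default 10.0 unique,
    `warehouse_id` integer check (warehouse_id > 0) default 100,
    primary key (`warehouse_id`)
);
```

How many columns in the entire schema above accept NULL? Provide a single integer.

categories: 4 nullable (title, category_id, stock, phone — PK (unit_cost) and explicit NOT NULL columns excluded).
products: 6 nullable (quantity, discount, name, notes, status, stock — PK (product_id) and explicit NOT NULL columns excluded).
orders: 8 nullable (description, address, tax_rate, sku, order_id, name, quantity, phone — PK (priority) and explicit NOT NULL columns excluded).
warehouses: 4 nullable (stock, discount, weight, address — PK (warehouse_id) and explicit NOT NULL columns excluded).
Total: 4 + 6 + 8 + 4 = 22.

22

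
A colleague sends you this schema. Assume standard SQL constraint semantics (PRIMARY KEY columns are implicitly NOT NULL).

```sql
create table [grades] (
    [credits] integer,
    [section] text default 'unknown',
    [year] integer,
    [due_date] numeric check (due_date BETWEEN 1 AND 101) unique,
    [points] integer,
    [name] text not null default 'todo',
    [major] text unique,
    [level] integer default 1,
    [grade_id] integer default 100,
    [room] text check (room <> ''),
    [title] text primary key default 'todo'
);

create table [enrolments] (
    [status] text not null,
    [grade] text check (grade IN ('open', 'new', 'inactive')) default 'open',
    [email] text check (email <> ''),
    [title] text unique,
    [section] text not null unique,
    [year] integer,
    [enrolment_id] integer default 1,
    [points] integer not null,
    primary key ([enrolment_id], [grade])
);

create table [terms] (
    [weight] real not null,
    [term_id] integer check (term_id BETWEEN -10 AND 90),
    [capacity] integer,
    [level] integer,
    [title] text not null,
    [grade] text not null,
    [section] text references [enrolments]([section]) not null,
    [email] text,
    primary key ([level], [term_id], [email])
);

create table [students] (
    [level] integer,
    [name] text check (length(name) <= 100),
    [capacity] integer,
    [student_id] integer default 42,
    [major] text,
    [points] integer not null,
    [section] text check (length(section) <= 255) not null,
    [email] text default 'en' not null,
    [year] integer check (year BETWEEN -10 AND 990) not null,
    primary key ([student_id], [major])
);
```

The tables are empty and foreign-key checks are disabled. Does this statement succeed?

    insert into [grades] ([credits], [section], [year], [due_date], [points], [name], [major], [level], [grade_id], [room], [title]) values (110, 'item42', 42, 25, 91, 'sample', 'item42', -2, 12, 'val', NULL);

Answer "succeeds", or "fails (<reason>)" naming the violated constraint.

fails (NOT NULL on title)

title is explicitly set to NULL, but title is part of the PRIMARY KEY (implied NOT NULL).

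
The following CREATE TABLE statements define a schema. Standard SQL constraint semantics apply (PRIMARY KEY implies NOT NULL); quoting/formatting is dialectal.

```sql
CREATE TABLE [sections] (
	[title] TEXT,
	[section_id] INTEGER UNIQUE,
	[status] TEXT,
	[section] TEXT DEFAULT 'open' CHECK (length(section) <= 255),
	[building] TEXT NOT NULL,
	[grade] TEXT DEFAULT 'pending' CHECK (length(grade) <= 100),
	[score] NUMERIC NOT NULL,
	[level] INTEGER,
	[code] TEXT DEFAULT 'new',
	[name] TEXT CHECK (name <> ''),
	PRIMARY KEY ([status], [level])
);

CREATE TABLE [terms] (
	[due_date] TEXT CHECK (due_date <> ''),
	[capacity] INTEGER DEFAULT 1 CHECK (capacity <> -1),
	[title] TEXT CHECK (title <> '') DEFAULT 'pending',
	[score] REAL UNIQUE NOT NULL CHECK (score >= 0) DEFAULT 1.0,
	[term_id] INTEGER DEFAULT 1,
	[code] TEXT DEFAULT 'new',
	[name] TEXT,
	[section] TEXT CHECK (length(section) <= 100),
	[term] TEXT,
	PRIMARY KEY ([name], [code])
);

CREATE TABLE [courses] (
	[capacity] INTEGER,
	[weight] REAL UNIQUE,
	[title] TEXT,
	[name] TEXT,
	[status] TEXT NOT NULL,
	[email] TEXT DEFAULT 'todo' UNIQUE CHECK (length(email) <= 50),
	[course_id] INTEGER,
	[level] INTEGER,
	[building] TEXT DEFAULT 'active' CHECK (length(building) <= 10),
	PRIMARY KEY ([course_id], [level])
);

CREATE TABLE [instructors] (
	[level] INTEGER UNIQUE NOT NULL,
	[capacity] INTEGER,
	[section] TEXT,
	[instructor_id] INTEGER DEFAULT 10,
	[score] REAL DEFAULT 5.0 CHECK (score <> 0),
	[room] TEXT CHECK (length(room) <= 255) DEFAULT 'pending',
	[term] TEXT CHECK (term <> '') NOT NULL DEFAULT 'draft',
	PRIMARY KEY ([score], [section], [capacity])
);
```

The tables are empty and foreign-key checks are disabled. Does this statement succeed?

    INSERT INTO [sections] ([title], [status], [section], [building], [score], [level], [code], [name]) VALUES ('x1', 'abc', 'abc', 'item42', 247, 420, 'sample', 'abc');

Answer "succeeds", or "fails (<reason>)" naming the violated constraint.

NOT NULL columns: building is supplied; level is supplied; score is supplied; status is supplied.
CHECK constraints: 'abc' satisfies (length(section) <= 255); 'abc' satisfies (name <> '').
No constraint is violated.

succeeds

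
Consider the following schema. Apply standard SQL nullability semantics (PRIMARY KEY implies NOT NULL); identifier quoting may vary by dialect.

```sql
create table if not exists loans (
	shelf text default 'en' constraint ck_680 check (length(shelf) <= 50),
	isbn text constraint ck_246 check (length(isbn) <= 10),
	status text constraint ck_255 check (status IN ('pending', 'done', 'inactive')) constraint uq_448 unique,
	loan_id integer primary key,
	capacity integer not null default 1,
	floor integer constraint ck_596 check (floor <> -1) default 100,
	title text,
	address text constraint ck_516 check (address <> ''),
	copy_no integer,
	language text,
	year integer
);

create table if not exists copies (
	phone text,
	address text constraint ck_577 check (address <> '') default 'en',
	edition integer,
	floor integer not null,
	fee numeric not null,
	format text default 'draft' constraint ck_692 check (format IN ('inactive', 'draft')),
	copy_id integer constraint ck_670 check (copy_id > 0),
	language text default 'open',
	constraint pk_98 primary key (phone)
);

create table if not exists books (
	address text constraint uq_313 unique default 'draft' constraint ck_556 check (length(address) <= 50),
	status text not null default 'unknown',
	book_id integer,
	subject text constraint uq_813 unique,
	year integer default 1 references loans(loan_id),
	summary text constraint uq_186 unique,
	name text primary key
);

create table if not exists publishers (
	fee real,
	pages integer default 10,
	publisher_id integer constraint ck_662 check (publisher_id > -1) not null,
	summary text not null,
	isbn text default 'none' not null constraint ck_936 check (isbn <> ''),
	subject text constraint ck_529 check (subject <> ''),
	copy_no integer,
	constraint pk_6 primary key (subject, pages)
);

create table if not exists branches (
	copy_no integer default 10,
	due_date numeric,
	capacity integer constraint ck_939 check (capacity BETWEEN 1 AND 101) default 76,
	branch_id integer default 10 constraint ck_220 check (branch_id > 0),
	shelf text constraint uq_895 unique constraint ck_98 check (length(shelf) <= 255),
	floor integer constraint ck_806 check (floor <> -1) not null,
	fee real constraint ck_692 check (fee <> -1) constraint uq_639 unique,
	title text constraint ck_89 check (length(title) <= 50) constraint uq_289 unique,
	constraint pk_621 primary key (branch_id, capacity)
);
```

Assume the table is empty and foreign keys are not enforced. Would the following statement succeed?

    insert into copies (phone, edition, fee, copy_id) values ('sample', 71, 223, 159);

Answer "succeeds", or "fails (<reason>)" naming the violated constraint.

floor is omitted from the column list and has no DEFAULT, so it would receive NULL.
But floor is declared NOT NULL.

fails (NOT NULL on floor)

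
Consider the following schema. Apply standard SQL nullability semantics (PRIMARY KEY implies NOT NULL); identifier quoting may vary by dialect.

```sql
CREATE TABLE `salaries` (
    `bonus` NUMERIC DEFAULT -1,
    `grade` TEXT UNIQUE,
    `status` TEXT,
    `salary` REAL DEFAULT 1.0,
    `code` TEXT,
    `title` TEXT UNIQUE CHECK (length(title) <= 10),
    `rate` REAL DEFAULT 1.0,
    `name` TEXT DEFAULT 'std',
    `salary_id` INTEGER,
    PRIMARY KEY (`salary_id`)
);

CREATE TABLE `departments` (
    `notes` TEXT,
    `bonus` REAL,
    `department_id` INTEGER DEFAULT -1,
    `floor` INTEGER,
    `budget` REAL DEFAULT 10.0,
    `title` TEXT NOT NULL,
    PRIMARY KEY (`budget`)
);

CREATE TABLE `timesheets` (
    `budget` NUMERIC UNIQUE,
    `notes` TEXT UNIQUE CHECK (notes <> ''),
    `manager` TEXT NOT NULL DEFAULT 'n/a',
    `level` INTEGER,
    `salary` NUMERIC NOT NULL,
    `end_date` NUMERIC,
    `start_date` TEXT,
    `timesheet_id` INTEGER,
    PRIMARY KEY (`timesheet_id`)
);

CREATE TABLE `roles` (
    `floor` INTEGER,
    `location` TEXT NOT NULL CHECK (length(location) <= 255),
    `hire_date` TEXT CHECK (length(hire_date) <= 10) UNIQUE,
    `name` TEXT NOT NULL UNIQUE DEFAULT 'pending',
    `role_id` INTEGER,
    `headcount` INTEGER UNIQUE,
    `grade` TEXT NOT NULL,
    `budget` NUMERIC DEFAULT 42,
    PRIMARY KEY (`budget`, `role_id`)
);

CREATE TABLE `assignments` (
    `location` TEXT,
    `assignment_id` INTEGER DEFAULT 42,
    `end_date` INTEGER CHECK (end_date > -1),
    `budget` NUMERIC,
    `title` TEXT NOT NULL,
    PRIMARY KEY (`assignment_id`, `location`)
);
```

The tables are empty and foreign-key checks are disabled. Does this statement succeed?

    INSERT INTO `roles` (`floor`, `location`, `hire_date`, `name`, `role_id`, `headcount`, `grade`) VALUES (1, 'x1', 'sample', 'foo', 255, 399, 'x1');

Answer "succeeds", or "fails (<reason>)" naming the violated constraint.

succeeds

NOT NULL columns: budget defaults to 42; grade is supplied; location is supplied; name is supplied; role_id is supplied.
CHECK constraints: 'x1' satisfies (length(location) <= 255); 'sample' satisfies (length(hire_date) <= 10).
No constraint is violated.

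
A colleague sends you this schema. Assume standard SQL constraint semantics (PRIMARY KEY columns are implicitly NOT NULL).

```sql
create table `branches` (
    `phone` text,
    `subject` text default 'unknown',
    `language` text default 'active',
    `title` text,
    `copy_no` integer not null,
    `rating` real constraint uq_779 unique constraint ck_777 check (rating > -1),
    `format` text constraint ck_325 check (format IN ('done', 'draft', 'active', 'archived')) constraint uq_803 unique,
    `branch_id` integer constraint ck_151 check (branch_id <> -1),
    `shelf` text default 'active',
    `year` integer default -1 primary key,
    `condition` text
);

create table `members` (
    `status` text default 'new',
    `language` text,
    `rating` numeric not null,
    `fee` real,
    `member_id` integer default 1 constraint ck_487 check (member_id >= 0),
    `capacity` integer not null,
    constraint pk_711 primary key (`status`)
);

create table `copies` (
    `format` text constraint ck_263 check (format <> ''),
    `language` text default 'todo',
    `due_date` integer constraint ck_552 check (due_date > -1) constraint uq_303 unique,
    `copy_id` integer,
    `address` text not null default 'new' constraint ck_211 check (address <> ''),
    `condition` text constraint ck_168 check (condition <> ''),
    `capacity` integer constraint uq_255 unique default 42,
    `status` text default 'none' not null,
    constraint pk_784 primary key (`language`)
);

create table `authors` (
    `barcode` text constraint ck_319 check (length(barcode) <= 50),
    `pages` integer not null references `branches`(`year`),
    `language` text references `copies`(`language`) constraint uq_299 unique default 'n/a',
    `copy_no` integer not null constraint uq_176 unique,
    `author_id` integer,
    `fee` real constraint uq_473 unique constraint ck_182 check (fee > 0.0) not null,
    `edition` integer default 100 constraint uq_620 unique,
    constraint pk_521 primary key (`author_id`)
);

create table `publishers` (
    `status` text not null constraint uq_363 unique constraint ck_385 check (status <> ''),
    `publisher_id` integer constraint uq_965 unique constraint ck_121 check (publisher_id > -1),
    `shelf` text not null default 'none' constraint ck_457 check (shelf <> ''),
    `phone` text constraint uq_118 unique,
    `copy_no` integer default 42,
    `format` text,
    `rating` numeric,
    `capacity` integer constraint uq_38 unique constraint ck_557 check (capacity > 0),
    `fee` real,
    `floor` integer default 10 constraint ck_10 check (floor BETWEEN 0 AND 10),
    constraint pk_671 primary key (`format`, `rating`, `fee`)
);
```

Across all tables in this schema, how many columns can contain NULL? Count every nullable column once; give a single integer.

branches: 9 nullable (phone, subject, language, title, rating, format, branch_id, shelf, condition — PK (year) and explicit NOT NULL columns excluded).
members: 3 nullable (language, fee, member_id — PK (status) and explicit NOT NULL columns excluded).
copies: 5 nullable (format, due_date, copy_id, condition, capacity — PK (language) and explicit NOT NULL columns excluded).
authors: 3 nullable (barcode, language, edition — PK (author_id) and explicit NOT NULL columns excluded).
publishers: 5 nullable (publisher_id, phone, copy_no, capacity, floor — PK (format, rating, fee) and explicit NOT NULL columns excluded).
Total: 9 + 3 + 5 + 3 + 5 = 25.

25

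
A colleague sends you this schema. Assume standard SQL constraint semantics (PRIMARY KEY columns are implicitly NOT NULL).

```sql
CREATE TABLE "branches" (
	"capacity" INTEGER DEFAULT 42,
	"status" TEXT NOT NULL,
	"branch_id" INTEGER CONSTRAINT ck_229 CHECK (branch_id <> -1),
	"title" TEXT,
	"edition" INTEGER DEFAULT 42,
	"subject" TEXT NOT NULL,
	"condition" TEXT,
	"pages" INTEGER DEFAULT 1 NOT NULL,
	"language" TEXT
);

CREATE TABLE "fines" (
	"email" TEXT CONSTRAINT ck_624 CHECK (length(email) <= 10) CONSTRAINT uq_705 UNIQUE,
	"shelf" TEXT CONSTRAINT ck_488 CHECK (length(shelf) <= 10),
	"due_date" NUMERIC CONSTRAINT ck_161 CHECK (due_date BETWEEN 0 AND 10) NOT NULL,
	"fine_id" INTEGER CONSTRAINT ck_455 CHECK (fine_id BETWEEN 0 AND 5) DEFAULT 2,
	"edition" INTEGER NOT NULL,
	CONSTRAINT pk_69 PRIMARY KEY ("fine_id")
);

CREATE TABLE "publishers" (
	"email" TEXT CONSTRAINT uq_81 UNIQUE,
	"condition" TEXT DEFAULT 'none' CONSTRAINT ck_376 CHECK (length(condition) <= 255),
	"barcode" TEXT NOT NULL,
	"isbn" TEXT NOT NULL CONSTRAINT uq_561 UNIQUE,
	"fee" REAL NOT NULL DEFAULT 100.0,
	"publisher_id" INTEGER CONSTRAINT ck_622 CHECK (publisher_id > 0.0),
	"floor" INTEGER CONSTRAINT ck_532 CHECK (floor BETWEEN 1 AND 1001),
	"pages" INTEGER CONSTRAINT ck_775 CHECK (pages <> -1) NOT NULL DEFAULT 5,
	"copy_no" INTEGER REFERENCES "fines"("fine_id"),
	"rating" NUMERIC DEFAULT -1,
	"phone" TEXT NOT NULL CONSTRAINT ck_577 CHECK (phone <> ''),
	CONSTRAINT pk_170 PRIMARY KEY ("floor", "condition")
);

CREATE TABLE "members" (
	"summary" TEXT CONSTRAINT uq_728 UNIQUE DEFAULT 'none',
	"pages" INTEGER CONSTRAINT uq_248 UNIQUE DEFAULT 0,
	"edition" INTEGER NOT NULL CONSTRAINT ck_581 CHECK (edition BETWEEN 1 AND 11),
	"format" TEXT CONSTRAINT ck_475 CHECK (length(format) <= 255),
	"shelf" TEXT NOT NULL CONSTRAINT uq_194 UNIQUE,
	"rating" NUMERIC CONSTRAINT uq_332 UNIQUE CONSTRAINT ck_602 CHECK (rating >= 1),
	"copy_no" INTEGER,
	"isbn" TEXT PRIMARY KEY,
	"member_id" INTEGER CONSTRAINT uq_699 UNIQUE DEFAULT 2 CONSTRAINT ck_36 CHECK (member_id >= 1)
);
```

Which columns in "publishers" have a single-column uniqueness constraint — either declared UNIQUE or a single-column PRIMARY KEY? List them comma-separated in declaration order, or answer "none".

- email: declared UNIQUE → unique.
- condition: part of a composite PRIMARY KEY — only the tuple is unique, not this column on its own.
- barcode: no UNIQUE or single-column PK constraint.
- isbn: declared UNIQUE → unique.
- fee: no UNIQUE or single-column PK constraint.
- publisher_id: no UNIQUE or single-column PK constraint.
- floor: part of a composite PRIMARY KEY — only the tuple is unique, not this column on its own.
- pages: no UNIQUE or single-column PK constraint.
- copy_no: no UNIQUE or single-column PK constraint.
- rating: no UNIQUE or single-column PK constraint.
- phone: no UNIQUE or single-column PK constraint.

email, isbn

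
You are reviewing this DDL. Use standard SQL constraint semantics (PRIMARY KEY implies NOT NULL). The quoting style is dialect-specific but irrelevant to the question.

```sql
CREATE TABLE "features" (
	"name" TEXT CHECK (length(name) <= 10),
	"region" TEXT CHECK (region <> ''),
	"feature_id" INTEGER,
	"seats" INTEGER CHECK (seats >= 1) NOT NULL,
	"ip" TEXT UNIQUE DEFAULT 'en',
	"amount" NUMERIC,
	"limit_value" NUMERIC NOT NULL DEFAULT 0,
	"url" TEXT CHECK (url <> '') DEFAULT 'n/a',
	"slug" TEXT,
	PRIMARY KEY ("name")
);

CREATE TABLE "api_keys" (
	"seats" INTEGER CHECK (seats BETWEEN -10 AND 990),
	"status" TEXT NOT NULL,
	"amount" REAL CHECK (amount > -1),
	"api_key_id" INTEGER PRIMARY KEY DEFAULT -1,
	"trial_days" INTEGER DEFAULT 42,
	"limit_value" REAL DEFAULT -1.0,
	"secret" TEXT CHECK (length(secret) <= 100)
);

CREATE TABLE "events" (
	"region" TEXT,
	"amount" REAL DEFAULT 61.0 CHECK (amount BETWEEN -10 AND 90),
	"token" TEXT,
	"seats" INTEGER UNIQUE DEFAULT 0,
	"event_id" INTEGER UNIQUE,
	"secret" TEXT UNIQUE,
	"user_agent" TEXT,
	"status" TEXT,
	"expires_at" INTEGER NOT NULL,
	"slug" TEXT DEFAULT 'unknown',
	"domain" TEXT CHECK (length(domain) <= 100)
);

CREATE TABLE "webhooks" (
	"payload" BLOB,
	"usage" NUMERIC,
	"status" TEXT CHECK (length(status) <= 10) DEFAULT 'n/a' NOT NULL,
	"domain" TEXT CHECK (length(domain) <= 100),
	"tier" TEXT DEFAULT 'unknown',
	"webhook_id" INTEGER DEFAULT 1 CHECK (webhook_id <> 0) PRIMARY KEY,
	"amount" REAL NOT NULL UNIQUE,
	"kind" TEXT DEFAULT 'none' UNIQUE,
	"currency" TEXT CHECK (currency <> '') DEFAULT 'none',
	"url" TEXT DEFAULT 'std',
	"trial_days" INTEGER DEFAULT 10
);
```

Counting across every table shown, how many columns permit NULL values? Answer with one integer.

features: 6 nullable (region, feature_id, ip, amount, url, slug — PK (name) and explicit NOT NULL columns excluded).
api_keys: 5 nullable (seats, amount, trial_days, limit_value, secret — PK (api_key_id) and explicit NOT NULL columns excluded).
events: 10 nullable (region, amount, token, seats, event_id, secret, user_agent, status, slug, domain — PK none and explicit NOT NULL columns excluded).
webhooks: 8 nullable (payload, usage, domain, tier, kind, currency, url, trial_days — PK (webhook_id) and explicit NOT NULL columns excluded).
Total: 6 + 5 + 10 + 8 = 29.

29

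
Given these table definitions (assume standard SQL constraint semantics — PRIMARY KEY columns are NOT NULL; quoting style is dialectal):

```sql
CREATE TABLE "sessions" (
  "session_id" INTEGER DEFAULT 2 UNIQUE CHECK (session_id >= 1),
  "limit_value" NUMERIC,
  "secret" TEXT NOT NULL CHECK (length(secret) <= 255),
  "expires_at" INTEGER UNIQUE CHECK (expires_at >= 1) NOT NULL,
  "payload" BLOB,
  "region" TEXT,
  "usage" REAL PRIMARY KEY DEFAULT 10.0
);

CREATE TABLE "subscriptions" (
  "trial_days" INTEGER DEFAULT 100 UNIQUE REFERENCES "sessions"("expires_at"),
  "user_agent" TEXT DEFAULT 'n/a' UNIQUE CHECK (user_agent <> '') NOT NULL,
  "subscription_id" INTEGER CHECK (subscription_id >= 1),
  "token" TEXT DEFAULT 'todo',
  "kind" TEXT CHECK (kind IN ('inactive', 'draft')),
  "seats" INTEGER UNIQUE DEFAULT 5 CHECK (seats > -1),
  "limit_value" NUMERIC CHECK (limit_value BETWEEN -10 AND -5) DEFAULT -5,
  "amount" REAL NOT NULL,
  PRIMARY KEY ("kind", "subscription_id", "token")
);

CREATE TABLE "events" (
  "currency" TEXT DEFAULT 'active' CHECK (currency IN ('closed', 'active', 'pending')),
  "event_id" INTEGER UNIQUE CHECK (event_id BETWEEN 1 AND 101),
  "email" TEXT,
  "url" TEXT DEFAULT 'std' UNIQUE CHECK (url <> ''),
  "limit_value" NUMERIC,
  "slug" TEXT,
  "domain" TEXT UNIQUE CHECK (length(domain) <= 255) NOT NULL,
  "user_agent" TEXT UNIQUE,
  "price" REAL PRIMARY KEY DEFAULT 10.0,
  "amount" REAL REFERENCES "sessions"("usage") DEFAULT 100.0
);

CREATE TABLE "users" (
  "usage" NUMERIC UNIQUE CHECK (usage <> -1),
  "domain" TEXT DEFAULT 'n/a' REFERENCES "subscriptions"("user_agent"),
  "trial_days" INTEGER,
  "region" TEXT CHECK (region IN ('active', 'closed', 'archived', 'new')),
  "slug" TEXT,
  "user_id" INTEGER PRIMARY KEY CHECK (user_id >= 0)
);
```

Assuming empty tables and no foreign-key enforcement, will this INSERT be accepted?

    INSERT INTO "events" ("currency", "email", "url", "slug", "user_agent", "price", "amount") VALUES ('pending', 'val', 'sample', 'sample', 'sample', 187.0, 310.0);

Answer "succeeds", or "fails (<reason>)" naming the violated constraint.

fails (NOT NULL on domain)

domain is omitted from the column list and has no DEFAULT, so it would receive NULL.
But domain is declared NOT NULL.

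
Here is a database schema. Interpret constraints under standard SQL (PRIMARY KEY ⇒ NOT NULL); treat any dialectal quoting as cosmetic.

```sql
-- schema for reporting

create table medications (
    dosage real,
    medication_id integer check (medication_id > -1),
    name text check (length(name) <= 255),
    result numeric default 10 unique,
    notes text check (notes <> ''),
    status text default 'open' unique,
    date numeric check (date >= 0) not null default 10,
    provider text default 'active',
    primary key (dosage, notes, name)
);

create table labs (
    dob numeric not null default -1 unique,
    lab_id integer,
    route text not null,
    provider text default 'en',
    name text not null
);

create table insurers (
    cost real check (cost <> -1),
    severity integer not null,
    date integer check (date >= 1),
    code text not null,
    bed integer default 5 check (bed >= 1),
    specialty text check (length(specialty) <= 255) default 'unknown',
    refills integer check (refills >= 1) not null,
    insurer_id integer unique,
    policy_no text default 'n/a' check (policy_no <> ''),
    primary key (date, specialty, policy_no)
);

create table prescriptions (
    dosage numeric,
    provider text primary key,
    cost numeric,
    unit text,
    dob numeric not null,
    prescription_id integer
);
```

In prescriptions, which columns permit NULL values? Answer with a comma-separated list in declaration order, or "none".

dosage, cost, unit, prescription_id

- dosage: no NOT NULL constraint applies → nullable.
- provider: part of the PRIMARY KEY, which implies NOT NULL → not nullable.
- cost: no NOT NULL constraint applies → nullable.
- unit: no NOT NULL constraint applies → nullable.
- dob: declared NOT NULL → not nullable.
- prescription_id: no NOT NULL constraint applies → nullable.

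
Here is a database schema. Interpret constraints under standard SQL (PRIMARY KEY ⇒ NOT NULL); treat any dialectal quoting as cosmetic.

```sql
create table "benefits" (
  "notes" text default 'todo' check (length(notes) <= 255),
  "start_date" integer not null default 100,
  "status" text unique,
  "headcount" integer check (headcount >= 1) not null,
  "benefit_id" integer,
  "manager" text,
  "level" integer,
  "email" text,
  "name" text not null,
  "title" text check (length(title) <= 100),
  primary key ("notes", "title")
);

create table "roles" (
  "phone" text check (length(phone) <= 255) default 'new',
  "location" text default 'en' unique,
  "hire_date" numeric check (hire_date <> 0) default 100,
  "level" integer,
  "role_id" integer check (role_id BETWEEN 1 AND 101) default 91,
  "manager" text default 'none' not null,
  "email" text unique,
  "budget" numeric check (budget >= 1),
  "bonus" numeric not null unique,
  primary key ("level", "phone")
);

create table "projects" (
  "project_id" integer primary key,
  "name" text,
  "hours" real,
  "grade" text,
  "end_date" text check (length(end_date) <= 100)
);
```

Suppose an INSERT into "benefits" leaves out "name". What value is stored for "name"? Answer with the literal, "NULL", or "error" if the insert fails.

error

name has no DEFAULT clause.
Omitting it would insert NULL, but it is declared NOT NULL, so the INSERT fails.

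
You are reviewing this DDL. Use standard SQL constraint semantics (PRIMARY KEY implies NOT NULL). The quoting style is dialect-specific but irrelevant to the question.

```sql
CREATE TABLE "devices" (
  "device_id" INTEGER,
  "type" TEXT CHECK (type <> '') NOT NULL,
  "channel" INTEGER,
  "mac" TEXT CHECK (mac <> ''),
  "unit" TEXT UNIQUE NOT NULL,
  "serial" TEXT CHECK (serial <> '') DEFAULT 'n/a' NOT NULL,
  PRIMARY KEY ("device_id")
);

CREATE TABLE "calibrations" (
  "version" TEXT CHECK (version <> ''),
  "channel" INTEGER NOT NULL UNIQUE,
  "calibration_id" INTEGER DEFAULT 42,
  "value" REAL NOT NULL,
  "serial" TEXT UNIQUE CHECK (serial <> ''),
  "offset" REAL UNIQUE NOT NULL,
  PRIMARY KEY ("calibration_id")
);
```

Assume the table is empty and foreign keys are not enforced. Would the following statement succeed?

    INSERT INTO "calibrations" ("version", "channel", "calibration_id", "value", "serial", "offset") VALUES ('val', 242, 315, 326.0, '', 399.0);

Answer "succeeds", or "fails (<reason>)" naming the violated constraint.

The value '' for serial violates CHECK (serial <> '').

fails (CHECK on serial)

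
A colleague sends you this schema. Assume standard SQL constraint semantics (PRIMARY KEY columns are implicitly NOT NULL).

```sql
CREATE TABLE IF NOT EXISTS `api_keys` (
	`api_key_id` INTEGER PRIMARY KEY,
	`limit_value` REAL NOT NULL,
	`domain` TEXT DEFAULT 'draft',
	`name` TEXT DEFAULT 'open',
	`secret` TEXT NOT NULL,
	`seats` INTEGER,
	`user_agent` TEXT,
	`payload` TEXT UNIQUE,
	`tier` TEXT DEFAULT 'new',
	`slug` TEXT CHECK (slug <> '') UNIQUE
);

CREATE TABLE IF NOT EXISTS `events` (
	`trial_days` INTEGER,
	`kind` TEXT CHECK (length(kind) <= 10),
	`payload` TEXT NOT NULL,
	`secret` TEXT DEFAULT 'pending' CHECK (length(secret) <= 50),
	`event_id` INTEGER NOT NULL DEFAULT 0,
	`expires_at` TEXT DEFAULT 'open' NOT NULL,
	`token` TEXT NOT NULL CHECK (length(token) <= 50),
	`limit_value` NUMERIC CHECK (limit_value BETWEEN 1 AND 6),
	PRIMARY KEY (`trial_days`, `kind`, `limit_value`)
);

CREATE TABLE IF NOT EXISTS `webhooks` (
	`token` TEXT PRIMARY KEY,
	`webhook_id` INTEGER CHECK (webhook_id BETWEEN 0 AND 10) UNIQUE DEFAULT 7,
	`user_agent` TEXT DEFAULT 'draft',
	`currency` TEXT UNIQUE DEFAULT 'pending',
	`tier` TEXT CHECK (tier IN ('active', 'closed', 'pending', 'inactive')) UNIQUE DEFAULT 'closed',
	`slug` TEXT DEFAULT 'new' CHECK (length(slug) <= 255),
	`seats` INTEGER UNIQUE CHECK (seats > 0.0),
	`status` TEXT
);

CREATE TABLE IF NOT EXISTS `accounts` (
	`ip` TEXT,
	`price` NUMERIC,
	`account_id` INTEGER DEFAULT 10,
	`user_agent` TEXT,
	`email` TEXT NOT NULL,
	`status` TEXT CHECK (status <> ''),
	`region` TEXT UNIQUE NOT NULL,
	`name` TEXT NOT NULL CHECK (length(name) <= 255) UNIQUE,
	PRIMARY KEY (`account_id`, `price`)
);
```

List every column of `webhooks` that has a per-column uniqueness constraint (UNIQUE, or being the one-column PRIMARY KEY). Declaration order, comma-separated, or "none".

token, webhook_id, currency, tier, seats

- token: single-column PRIMARY KEY → unique.
- webhook_id: declared UNIQUE → unique.
- user_agent: no UNIQUE or single-column PK constraint.
- currency: declared UNIQUE → unique.
- tier: declared UNIQUE → unique.
- slug: no UNIQUE or single-column PK constraint.
- seats: declared UNIQUE → unique.
- status: no UNIQUE or single-column PK constraint.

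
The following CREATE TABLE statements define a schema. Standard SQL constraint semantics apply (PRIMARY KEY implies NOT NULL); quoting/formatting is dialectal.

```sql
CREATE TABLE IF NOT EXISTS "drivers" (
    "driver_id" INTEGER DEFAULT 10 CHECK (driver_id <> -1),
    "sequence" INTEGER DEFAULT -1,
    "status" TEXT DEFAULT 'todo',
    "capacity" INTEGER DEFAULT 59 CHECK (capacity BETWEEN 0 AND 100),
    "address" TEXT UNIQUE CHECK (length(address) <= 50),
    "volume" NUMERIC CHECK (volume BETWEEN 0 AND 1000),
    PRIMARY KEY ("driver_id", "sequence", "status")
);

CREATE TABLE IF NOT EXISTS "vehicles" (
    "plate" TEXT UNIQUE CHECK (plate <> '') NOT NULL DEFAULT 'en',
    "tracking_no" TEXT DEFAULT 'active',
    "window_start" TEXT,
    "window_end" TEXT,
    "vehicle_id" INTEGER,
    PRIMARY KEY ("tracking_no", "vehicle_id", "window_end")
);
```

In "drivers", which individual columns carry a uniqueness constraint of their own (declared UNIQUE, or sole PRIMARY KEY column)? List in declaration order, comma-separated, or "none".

- driver_id: part of a composite PRIMARY KEY — only the tuple is unique, not this column on its own.
- sequence: part of a composite PRIMARY KEY — only the tuple is unique, not this column on its own.
- status: part of a composite PRIMARY KEY — only the tuple is unique, not this column on its own.
- capacity: no UNIQUE or single-column PK constraint.
- address: declared UNIQUE → unique.
- volume: no UNIQUE or single-column PK constraint.

address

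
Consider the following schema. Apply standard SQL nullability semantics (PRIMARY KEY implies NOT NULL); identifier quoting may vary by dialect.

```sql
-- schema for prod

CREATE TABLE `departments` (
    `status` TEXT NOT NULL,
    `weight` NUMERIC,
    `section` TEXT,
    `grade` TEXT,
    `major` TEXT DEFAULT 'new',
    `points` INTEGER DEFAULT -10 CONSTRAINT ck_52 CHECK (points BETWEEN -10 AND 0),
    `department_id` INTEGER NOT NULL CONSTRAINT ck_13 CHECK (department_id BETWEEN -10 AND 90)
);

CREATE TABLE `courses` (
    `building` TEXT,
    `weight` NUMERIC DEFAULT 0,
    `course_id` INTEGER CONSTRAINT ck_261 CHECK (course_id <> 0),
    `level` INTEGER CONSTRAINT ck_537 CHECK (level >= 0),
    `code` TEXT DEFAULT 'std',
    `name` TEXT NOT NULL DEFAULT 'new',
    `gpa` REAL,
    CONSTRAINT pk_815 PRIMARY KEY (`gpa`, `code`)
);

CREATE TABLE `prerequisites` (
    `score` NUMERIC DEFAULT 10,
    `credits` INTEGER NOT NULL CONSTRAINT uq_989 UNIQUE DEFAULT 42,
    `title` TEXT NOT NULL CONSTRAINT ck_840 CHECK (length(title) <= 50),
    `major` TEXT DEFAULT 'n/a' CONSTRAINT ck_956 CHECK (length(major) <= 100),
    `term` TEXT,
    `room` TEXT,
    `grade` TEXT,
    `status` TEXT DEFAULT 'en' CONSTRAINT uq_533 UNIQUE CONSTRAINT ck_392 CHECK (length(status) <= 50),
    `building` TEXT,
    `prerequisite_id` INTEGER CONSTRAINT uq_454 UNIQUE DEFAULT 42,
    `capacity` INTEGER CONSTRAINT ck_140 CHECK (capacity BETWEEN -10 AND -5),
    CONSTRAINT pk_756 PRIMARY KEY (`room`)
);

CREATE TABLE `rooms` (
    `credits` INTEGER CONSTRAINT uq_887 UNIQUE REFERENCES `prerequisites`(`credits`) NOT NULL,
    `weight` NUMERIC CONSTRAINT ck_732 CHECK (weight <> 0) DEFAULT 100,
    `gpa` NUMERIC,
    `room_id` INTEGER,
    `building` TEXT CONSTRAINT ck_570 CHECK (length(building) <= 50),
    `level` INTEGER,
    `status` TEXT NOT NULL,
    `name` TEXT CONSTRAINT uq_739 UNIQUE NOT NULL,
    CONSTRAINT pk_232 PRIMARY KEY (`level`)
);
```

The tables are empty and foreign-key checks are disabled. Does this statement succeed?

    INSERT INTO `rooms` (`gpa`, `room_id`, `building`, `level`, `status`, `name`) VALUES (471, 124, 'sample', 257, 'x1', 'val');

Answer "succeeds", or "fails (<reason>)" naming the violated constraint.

fails (NOT NULL on credits)

credits is omitted from the column list and has no DEFAULT, so it would receive NULL.
But credits is declared NOT NULL.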